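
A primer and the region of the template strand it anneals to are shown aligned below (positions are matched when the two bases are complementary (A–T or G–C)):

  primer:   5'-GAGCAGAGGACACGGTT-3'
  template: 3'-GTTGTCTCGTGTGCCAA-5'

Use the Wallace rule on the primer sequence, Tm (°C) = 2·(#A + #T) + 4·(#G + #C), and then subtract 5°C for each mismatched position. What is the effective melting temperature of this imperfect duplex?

39°C

Primer base counts: A=5, T=2, G=7, C=3 → A+T=7, G+C=10
Perfect-match Tm = 2(7) + 4(10) = 14 + 40 = 54°C
Mismatches (positions where the bases are not complementary): 3 (at positions 1, 3, 9)
Effective Tm = 54 − 3×5 = 54 − 15 = 39°C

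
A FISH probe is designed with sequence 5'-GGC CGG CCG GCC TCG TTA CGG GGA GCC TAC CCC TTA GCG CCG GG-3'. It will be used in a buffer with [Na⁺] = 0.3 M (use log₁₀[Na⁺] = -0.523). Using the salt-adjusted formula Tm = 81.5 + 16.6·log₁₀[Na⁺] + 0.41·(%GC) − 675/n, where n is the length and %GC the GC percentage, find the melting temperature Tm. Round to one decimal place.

89.2°C

Length n = 44. Base counts: G=17, A=4, T=6, C=17
G+C = 34, so %GC = 34/44 × 100 = 77.273%
Salt term: 16.6 × (-0.523) = -8.682
GC term: 0.41 × 77.273 = 31.682; length term: −675/44 = −15.341
Tm = 81.5 + (-8.682) + 31.682 − 15.341 = 89.159 → 89.2°C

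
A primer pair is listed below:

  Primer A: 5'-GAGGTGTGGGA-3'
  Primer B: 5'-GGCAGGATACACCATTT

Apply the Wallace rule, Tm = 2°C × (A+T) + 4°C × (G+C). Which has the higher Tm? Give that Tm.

Primer A: A+T=4, G+C=7 → Tm = 2(4)+4(7) = 36°C
Primer B: A+T=9, G+C=8 → Tm = 2(9)+4(8) = 50°C
36°C vs 50°C → primer B is higher.

Primer B, 50°C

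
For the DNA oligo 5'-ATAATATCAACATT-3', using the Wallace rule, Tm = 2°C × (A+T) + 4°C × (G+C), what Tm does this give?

T=5, G=0, C=2, A=7
A+T = 12, G+C = 2
Tm = 4·2 + 2·12 = 8 + 24 = 32°C

32°C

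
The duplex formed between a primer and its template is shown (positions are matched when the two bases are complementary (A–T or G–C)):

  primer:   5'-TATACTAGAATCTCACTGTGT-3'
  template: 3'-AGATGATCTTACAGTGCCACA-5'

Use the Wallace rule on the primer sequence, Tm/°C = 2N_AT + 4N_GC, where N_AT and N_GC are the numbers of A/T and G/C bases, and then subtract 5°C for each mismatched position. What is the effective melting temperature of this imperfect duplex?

41°C

Primer base counts: A=6, T=8, G=3, C=4 → A+T=14, G+C=7
Perfect-match Tm = 2(14) + 4(7) = 28 + 28 = 56°C
Mismatches (positions where the bases are not complementary): 3 (at positions 2, 12, 17)
Effective Tm = 56 − 3×5 = 56 − 15 = 41°C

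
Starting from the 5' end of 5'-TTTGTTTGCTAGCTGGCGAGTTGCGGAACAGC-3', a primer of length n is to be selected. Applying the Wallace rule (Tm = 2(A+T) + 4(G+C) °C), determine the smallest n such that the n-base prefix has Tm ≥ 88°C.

n = 29

First 28 bases: TTTGTTTGCTAGCTGGCGAGTTGCGGAA → Tm = 84°C (< 88°C)
First 29 bases: TTTGTTTGCTAGCTGGCGAGTTGCGGAAC → Tm = 88°C (≥ 88°C)
Each additional base adds 2°C (A/T) or 4°C (G/C), so Tm is non-decreasing in n; n = 29 is the first length to reach 88°C.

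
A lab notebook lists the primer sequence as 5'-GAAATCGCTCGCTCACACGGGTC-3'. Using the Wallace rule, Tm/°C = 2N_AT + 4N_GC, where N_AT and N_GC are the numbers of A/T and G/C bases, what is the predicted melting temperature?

Base counts: G=6, C=8, A=5, T=4
A+T = 9, G+C = 14
Tm = 4·14 + 2·9 = 56 + 18 = 74°C

74°C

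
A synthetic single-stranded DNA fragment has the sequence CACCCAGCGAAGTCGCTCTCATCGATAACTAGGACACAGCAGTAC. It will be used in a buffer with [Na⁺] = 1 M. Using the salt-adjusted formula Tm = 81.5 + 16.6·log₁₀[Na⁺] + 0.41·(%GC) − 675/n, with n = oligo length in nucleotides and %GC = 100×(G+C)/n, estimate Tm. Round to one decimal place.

88.4°C

Length n = 45. Scanning the sequence gives T=7, G=9, A=14, C=15.
G+C = 24, so %GC = 24/45 × 100 = 53.333%
Salt term: 16.6 × (0) = 0
GC term: 0.41 × 53.333 = 21.867; length term: −675/45 = −15
Tm = 81.5 + (0) + 21.867 − 15 = 88.367 → 88.4°C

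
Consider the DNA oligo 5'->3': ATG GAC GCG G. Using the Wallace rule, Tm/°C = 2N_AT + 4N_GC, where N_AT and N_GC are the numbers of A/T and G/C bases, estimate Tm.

34°C

Base counts: C=2, G=5, T=1, A=2
AT pairs contribute 3, GC pairs contribute 7.
Tm = 2(3) + 4(7) = 6 + 28 = 34°C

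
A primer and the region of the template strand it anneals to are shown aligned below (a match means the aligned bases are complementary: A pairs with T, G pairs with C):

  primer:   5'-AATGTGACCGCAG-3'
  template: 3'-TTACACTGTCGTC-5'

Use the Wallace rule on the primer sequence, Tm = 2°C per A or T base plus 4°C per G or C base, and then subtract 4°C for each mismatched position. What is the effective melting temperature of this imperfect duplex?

Primer base counts: A=4, T=2, G=4, C=3 → A+T=6, G+C=7
Perfect-match Tm = 2(6) + 4(7) = 12 + 28 = 40°C
Mismatches (positions where the bases are not complementary): 1 (at position 9)
Effective Tm = 40 − 1×4 = 40 − 4 = 36°C

36°C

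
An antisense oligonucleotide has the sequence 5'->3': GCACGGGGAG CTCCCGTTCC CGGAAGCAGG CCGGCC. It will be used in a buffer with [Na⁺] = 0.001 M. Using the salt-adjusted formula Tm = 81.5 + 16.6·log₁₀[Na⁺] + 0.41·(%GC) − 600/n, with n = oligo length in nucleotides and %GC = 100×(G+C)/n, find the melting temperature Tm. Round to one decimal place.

Length n = 36. Base counts: A=5, T=3, G=14, C=14
G+C = 28, so %GC = 28/36 × 100 = 77.778%
Salt term: 16.6 × (-3) = -49.8
GC term: 0.41 × 77.778 = 31.889; length term: −600/36 = −16.667
Tm = 81.5 + (-49.8) + 31.889 − 16.667 = 46.922 → 46.9°C

46.9°C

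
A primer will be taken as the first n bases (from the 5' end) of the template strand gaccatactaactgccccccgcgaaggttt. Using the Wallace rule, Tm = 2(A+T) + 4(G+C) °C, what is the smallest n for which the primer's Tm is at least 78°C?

n = 24

First 23 bases: GACCATACTAACTGCCCCCCGCG → Tm = 76°C (< 78°C)
First 24 bases: GACCATACTAACTGCCCCCCGCGA → Tm = 78°C (≥ 78°C)
Since every base adds ≥2°C, Tm only increases with n, so the threshold is first crossed at n = 24.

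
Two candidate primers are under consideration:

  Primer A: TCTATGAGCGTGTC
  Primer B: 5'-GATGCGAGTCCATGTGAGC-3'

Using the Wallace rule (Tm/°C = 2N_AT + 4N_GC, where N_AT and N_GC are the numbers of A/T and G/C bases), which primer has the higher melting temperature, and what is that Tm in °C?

Primer A: A+T=7, G+C=7 → Tm = 2(7)+4(7) = 42°C
Primer B: A+T=8, G+C=11 → Tm = 2(8)+4(11) = 60°C
42°C vs 60°C → primer B is higher.

Primer B, 60°C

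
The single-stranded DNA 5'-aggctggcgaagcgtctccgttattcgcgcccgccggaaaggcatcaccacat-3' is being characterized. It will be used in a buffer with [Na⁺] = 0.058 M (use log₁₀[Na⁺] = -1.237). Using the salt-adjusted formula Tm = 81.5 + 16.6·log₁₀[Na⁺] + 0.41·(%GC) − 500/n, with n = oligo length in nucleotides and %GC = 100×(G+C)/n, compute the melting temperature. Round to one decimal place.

77.1°C

Length n = 53. Counting bases: C=18, T=9, G=15, A=11
G+C = 33, so %GC = 33/53 × 100 = 62.264%
Salt term: 16.6 × (-1.237) = -20.534
GC term: 0.41 × 62.264 = 25.528; length term: −500/53 = −9.434
Tm = 81.5 + (-20.534) + 25.528 − 9.434 = 77.06 → 77.1°C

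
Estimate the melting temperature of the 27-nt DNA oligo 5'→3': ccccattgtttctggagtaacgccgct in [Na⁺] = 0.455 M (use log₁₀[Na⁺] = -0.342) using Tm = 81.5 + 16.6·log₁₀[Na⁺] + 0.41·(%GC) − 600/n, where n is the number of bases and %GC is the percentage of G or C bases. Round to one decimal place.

76.4°C

Length n = 27. Counting bases: A=4, T=8, G=6, C=9
G+C = 15, so %GC = 15/27 × 100 = 55.556%
Salt term: 16.6 × (-0.342) = -5.677
GC term: 0.41 × 55.556 = 22.778; length term: −600/27 = −22.222
Tm = 81.5 + (-5.677) + 22.778 − 22.222 = 76.379 → 76.4°C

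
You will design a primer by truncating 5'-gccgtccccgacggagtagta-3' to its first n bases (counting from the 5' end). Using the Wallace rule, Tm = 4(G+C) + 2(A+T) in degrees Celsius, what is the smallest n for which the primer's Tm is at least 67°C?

n = 20

First 19 bases: GCCGTCCCCGACGGAGTAG → Tm = 66°C (< 67°C)
First 20 bases: GCCGTCCCCGACGGAGTAGT → Tm = 68°C (≥ 67°C)
Since every base adds ≥2°C, Tm only increases with n, so the threshold is first crossed at n = 20.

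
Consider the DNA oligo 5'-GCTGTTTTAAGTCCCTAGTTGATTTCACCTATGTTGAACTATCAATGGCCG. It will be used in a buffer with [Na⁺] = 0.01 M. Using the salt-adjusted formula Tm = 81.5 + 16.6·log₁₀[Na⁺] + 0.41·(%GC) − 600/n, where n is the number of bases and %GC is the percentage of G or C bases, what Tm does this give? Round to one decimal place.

53.4°C

Length n = 51. Base counts: G=10, C=11, T=19, A=11
G+C = 21, so %GC = 21/51 × 100 = 41.176%
Salt term: 16.6 × (-2) = -33.2
GC term: 0.41 × 41.176 = 16.882; length term: −600/51 = −11.765
Tm = 81.5 + (-33.2) + 16.882 − 11.765 = 53.417 → 53.4°C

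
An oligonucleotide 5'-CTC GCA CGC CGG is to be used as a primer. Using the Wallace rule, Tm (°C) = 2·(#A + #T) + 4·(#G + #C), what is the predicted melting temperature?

44°C

Base counts: T=1, G=4, A=1, C=6
A+T = 2, G+C = 10
Tm = 2(2) + 4(10) = 4 + 40 = 44°C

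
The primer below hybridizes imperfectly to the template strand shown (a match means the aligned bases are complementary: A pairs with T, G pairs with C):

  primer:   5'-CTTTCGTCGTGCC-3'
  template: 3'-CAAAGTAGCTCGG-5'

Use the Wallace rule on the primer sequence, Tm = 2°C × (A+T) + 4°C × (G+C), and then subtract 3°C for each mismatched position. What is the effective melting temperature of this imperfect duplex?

33°C

Primer base counts: A=0, T=5, G=3, C=5 → A+T=5, G+C=8
Perfect-match Tm = 2(5) + 4(8) = 10 + 32 = 42°C
Mismatches (positions where the bases are not complementary): 3 (at positions 1, 6, 10)
Effective Tm = 42 − 3×3 = 42 − 9 = 33°C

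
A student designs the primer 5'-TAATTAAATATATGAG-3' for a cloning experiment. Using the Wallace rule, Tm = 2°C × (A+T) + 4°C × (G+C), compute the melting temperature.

36°C

Counting bases: C=0, G=2, A=8, T=6
AT pairs contribute 14, GC pairs contribute 2.
Tm = 2(14) + 4(2) = 28 + 8 = 36°C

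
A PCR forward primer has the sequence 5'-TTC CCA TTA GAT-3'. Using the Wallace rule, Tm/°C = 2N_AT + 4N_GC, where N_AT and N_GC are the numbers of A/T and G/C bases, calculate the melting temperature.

32°C

Counting bases: A=3, G=1, T=5, C=3
So N_AT = 8 and N_GC = 4.
Tm = 4·4 + 2·8 = 16 + 16 = 32°C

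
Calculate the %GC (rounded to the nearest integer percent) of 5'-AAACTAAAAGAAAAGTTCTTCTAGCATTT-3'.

24%

Scanning the sequence gives G=3, T=9, C=4, A=13.
G+C = 3 + 4 = 7 out of 29 bases
%GC = 7/29 × 100 = 24.14% ≈ 24%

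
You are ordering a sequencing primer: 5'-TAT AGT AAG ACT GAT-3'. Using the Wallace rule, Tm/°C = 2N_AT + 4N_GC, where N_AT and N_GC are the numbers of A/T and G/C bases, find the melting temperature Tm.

Counting bases: T=5, G=3, C=1, A=6
A+T = 11, G+C = 4
Tm = 2×11 + 4×4 = 38°C

38°C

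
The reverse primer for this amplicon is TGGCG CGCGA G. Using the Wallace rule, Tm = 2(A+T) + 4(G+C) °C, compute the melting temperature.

C=3, T=1, G=6, A=1
AT pairs contribute 2, GC pairs contribute 9.
Tm = 2×2 + 4×9 = 40°C

40°C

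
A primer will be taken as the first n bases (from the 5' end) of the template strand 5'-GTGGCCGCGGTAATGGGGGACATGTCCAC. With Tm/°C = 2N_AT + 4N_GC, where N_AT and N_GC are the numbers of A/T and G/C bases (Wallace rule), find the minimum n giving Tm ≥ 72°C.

n = 21

First 20 bases: GTGGCCGCGGTAATGGGGGA → Tm = 68°C (< 72°C)
First 21 bases: GTGGCCGCGGTAATGGGGGAC → Tm = 72°C (≥ 72°C)
Since every base adds ≥2°C, Tm only increases with n, so the threshold is first crossed at n = 21.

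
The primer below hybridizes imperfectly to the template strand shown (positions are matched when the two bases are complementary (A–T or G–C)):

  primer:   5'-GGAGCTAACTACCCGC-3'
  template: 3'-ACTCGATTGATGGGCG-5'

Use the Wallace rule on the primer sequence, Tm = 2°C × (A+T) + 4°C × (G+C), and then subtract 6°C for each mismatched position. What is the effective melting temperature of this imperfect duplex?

Primer base counts: A=4, T=2, G=4, C=6 → A+T=6, G+C=10
Perfect-match Tm = 2(6) + 4(10) = 12 + 40 = 52°C
Mismatches (positions where the bases are not complementary): 1 (at position 1)
Effective Tm = 52 − 1×6 = 52 − 6 = 46°C

46°C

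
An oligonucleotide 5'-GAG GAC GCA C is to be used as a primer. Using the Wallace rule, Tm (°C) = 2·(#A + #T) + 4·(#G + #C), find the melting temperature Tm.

34°C

Scanning the sequence gives A=3, G=4, C=3, T=0.
AT pairs contribute 3, GC pairs contribute 7.
Tm = 2(3) + 4(7) = 6 + 28 = 34°C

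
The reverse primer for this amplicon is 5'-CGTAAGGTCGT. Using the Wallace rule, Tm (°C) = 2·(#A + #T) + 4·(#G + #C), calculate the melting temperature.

Scanning the sequence gives C=2, T=3, G=4, A=2.
AT pairs contribute 5, GC pairs contribute 6.
Tm = 2(5) + 4(6) = 10 + 24 = 34°C

34°C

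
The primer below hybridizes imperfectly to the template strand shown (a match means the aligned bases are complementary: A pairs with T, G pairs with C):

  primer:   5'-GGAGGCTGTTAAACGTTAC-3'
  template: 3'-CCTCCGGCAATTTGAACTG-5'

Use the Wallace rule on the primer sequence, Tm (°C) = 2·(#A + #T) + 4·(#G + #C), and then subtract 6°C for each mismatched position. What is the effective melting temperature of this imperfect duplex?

38°C

Primer base counts: A=5, T=5, G=6, C=3 → A+T=10, G+C=9
Perfect-match Tm = 2(10) + 4(9) = 20 + 36 = 56°C
Mismatches (positions where the bases are not complementary): 3 (at positions 7, 15, 17)
Effective Tm = 56 − 3×6 = 56 − 18 = 38°C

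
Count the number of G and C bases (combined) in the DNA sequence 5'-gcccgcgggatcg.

Scanning the sequence gives A=1, G=6, C=5, T=1.
Total G or C: 6 + 5 = 11

11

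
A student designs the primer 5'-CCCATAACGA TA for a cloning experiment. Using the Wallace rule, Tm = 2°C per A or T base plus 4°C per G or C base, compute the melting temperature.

34°C

C=4, G=1, T=2, A=5
AT pairs contribute 7, GC pairs contribute 5.
Tm = 2×7 + 4×5 = 34°C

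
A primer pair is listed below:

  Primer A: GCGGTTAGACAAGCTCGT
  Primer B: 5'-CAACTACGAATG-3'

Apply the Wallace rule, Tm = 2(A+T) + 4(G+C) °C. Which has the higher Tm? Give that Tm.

Primer A: A+T=8, G+C=10 → Tm = 2(8)+4(10) = 56°C
Primer B: A+T=7, G+C=5 → Tm = 2(7)+4(5) = 34°C
56°C vs 34°C → primer A is higher.

Primer A, 56°C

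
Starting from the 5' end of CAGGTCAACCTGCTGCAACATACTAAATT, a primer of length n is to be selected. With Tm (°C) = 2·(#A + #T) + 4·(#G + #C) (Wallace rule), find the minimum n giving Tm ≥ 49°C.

First 15 bases: CAGGTCAACCTGCTG → Tm = 48°C (< 49°C)
First 16 bases: CAGGTCAACCTGCTGC → Tm = 52°C (≥ 49°C)
Each additional base adds 2°C (A/T) or 4°C (G/C), so Tm is non-decreasing in n; n = 16 is the first length to reach 49°C.

n = 16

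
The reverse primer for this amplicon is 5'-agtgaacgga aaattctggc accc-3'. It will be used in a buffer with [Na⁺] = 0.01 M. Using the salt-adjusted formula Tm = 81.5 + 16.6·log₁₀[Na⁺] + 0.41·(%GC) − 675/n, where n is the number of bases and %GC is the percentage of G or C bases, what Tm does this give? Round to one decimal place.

40.7°C

Length n = 24. C=6, A=8, T=4, G=6
G+C = 12, so %GC = 12/24 × 100 = 50%
Salt term: 16.6 × (-2) = -33.2
GC term: 0.41 × 50 = 20.5; length term: −675/24 = −28.125
Tm = 81.5 + (-33.2) + 20.5 − 28.125 = 40.675 → 40.7°C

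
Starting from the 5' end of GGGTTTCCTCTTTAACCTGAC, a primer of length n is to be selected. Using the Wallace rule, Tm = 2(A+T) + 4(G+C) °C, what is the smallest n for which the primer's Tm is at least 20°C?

n = 7

First 6 bases: GGGTTT → Tm = 18°C (< 20°C)
First 7 bases: GGGTTTC → Tm = 22°C (≥ 20°C)
Each additional base adds 2°C (A/T) or 4°C (G/C), so Tm is non-decreasing in n; n = 7 is the first length to reach 20°C.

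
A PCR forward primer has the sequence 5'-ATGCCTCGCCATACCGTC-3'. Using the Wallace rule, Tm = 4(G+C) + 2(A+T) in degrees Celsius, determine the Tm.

58°C

Counting bases: C=8, A=3, T=4, G=3
A+T = 7, G+C = 11
Tm = 2×7 + 4×11 = 58°C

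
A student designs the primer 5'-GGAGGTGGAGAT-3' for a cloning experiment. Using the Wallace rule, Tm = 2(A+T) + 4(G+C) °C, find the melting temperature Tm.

38°C

Scanning the sequence gives C=0, A=3, T=2, G=7.
So N_AT = 5 and N_GC = 7.
Tm = 4·7 + 2·5 = 28 + 10 = 38°C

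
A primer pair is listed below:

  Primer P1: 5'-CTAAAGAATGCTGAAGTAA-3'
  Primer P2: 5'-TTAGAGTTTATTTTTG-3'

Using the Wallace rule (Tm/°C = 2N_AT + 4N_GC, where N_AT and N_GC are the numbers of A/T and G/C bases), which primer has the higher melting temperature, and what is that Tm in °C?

Primer P1: A+T=13, G+C=6 → Tm = 2(13)+4(6) = 50°C
Primer P2: A+T=13, G+C=3 → Tm = 2(13)+4(3) = 38°C
50°C vs 38°C → primer P1 is higher.

Primer P1, 50°C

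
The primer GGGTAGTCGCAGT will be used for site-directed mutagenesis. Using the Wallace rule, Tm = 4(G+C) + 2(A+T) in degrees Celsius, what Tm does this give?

42°C

Counting bases: A=2, G=6, C=2, T=3
AT pairs contribute 5, GC pairs contribute 8.
Tm = 2×5 + 4×8 = 42°C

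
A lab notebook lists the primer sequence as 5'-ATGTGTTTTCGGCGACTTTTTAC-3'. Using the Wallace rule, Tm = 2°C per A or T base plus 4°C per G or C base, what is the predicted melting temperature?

64°C

Base counts: C=4, A=3, T=11, G=5
A+T = 14, G+C = 9
Tm = 4·9 + 2·14 = 36 + 28 = 64°C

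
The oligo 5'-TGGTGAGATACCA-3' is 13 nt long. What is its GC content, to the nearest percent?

Scanning the sequence gives T=3, G=4, A=4, C=2.
G+C = 4 + 2 = 6 out of 13 bases
%GC = 6/13 × 100 = 46.15% ≈ 46%

46%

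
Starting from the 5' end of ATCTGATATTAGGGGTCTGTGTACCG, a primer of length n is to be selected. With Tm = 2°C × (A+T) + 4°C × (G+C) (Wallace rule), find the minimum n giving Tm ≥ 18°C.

n = 7

First 6 bases: ATCTGA → Tm = 16°C (< 18°C)
First 7 bases: ATCTGAT → Tm = 18°C (≥ 18°C)
Since every base adds ≥2°C, Tm only increases with n, so the threshold is first crossed at n = 7.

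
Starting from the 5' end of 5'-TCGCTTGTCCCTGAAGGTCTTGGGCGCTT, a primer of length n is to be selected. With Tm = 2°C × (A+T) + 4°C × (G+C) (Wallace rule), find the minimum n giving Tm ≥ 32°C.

n = 10

First 9 bases: TCGCTTGTC → Tm = 28°C (< 32°C)
First 10 bases: TCGCTTGTCC → Tm = 32°C (≥ 32°C)
Each additional base adds 2°C (A/T) or 4°C (G/C), so Tm is non-decreasing in n; n = 10 is the first length to reach 32°C.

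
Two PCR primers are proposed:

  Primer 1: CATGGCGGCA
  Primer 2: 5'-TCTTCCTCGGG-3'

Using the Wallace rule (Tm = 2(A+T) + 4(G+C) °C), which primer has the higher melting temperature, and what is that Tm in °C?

Primer 1: A+T=3, G+C=7 → Tm = 2(3)+4(7) = 34°C
Primer 2: A+T=4, G+C=7 → Tm = 2(4)+4(7) = 36°C
34°C vs 36°C → primer 2 is higher.

Primer 2, 36°C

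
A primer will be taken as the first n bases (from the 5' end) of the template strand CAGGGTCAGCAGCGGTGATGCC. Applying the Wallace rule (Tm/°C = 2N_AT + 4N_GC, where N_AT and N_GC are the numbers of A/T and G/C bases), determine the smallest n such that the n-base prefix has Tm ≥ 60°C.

n = 18

First 17 bases: CAGGGTCAGCAGCGGTG → Tm = 58°C (< 60°C)
First 18 bases: CAGGGTCAGCAGCGGTGA → Tm = 60°C (≥ 60°C)
Each additional base adds 2°C (A/T) or 4°C (G/C), so Tm is non-decreasing in n; n = 18 is the first length to reach 60°C.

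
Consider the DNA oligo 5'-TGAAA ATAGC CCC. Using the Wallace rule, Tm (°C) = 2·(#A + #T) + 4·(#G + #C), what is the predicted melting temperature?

38°C

C=4, T=2, A=5, G=2
AT pairs contribute 7, GC pairs contribute 6.
Tm = 2×7 + 4×6 = 38°C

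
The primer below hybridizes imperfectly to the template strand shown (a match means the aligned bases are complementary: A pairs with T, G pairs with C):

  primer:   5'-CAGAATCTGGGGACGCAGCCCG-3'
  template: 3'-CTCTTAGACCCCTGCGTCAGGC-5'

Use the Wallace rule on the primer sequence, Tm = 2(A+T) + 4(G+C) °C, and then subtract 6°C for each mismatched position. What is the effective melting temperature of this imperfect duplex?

Primer base counts: A=5, T=2, G=8, C=7 → A+T=7, G+C=15
Perfect-match Tm = 2(7) + 4(15) = 14 + 60 = 74°C
Mismatches (positions where the bases are not complementary): 2 (at positions 1, 19)
Effective Tm = 74 − 2×6 = 74 − 12 = 62°C

62°C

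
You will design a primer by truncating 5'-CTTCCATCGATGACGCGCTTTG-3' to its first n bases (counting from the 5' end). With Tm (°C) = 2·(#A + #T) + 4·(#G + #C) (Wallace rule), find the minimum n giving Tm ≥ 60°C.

n = 19

First 18 bases: CTTCCATCGATGACGCGC → Tm = 58°C (< 60°C)
First 19 bases: CTTCCATCGATGACGCGCT → Tm = 60°C (≥ 60°C)
Each additional base adds 2°C (A/T) or 4°C (G/C), so Tm is non-decreasing in n; n = 19 is the first length to reach 60°C.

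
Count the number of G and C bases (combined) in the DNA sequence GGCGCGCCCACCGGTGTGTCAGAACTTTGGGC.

22

Counting bases: T=6, G=12, C=10, A=4
Total G or C: 12 + 10 = 22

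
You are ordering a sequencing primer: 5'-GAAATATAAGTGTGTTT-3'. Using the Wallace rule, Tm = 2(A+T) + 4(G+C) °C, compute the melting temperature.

Counting bases: C=0, T=7, G=4, A=6
AT pairs contribute 13, GC pairs contribute 4.
Tm = 2×13 + 4×4 = 42°C

42°C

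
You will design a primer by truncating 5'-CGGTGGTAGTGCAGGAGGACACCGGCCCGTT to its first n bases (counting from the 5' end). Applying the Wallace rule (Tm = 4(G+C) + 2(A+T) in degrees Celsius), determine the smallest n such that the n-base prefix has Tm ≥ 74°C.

First 22 bases: CGGTGGTAGTGCAGGAGGACAC → Tm = 72°C (< 74°C)
First 23 bases: CGGTGGTAGTGCAGGAGGACACC → Tm = 76°C (≥ 74°C)
Each additional base adds 2°C (A/T) or 4°C (G/C), so Tm is non-decreasing in n; n = 23 is the first length to reach 74°C.

n = 23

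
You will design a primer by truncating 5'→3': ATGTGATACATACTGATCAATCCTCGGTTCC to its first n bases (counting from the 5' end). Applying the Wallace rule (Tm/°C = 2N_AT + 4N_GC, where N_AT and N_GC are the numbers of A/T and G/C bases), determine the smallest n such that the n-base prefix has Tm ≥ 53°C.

n = 21

First 20 bases: ATGTGATACATACTGATCAA → Tm = 52°C (< 53°C)
First 21 bases: ATGTGATACATACTGATCAAT → Tm = 54°C (≥ 53°C)
Each additional base adds 2°C (A/T) or 4°C (G/C), so Tm is non-decreasing in n; n = 21 is the first length to reach 53°C.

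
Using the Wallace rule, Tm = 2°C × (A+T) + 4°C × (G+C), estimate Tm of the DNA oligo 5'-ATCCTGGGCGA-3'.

C=3, T=2, G=4, A=2
So N_AT = 4 and N_GC = 7.
Tm = 2×4 + 4×7 = 36°C

36°C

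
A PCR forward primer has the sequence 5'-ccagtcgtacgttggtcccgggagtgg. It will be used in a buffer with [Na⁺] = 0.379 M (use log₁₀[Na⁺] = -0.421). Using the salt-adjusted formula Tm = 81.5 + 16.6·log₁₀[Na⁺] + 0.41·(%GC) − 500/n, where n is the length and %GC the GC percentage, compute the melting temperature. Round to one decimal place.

Length n = 27. G=11, T=6, C=7, A=3
G+C = 18, so %GC = 18/27 × 100 = 66.667%
Salt term: 16.6 × (-0.421) = -6.989
GC term: 0.41 × 66.667 = 27.333; length term: −500/27 = −18.519
Tm = 81.5 + (-6.989) + 27.333 − 18.519 = 83.325 → 83.3°C

83.3°C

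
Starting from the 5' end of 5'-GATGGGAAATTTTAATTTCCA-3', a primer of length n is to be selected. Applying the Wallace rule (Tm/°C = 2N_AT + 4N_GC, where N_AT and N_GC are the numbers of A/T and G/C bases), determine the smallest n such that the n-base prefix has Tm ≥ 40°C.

n = 16

First 15 bases: GATGGGAAATTTTAA → Tm = 38°C (< 40°C)
First 16 bases: GATGGGAAATTTTAAT → Tm = 40°C (≥ 40°C)
Since every base adds ≥2°C, Tm only increases with n, so the threshold is first crossed at n = 16.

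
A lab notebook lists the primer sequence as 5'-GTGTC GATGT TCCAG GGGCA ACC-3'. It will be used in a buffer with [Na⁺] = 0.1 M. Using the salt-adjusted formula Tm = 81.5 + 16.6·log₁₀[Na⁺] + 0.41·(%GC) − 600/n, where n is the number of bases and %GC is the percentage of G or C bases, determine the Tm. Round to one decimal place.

Length n = 23. Scanning the sequence gives G=8, A=4, C=6, T=5.
G+C = 14, so %GC = 14/23 × 100 = 60.87%
Salt term: 16.6 × (-1) = -16.6
GC term: 0.41 × 60.87 = 24.957; length term: −600/23 = −26.087
Tm = 81.5 + (-16.6) + 24.957 − 26.087 = 63.77 → 63.8°C

63.8°C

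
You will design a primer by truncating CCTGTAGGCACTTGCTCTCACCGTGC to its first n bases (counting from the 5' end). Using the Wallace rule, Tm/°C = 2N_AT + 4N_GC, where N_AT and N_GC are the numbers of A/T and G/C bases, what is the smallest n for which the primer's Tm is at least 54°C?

n = 17

First 16 bases: CCTGTAGGCACTTGCT → Tm = 50°C (< 54°C)
First 17 bases: CCTGTAGGCACTTGCTC → Tm = 54°C (≥ 54°C)
Since every base adds ≥2°C, Tm only increases with n, so the threshold is first crossed at n = 17.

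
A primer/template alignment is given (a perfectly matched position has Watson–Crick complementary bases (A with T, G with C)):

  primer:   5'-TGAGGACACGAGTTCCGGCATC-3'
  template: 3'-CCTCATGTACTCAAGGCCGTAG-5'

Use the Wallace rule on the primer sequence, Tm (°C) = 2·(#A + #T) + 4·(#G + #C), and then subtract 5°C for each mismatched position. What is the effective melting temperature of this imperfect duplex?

55°C

Primer base counts: A=5, T=4, G=7, C=6 → A+T=9, G+C=13
Perfect-match Tm = 2(9) + 4(13) = 18 + 52 = 70°C
Mismatches (positions where the bases are not complementary): 3 (at positions 1, 5, 9)
Effective Tm = 70 − 3×5 = 70 − 15 = 55°C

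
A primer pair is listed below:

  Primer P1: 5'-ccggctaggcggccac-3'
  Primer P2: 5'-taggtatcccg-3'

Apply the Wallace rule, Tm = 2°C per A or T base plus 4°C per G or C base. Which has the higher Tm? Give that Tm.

Primer P1, 58°C

Primer P1: A+T=3, G+C=13 → Tm = 2(3)+4(13) = 58°C
Primer P2: A+T=5, G+C=6 → Tm = 2(5)+4(6) = 34°C
58°C vs 34°C → primer P1 is higher.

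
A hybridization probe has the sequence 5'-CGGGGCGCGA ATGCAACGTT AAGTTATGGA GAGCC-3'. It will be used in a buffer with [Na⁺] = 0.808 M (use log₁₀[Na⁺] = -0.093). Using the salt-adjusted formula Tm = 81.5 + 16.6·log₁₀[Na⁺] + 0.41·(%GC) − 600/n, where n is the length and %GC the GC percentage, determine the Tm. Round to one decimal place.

86.2°C

Length n = 35. Scanning the sequence gives A=9, T=6, C=7, G=13.
G+C = 20, so %GC = 20/35 × 100 = 57.143%
Salt term: 16.6 × (-0.093) = -1.544
GC term: 0.41 × 57.143 = 23.429; length term: −600/35 = −17.143
Tm = 81.5 + (-1.544) + 23.429 − 17.143 = 86.242 → 86.2°C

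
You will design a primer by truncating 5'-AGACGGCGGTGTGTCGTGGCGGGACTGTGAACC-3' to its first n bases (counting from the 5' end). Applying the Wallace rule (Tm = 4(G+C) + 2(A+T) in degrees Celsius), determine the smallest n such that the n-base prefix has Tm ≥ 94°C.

n = 28

First 27 bases: AGACGGCGGTGTGTCGTGGCGGGACTG → Tm = 92°C (< 94°C)
First 28 bases: AGACGGCGGTGTGTCGTGGCGGGACTGT → Tm = 94°C (≥ 94°C)
Each additional base adds 2°C (A/T) or 4°C (G/C), so Tm is non-decreasing in n; n = 28 is the first length to reach 94°C.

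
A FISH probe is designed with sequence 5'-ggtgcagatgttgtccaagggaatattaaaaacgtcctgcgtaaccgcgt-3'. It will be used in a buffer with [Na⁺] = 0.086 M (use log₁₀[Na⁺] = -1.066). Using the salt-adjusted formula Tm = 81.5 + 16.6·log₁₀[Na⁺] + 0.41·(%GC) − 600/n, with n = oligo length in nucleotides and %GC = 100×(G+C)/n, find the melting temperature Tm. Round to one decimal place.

71.5°C

Length n = 50. G=14, C=10, A=14, T=12
G+C = 24, so %GC = 24/50 × 100 = 48%
Salt term: 16.6 × (-1.066) = -17.696
GC term: 0.41 × 48 = 19.68; length term: −600/50 = −12
Tm = 81.5 + (-17.696) + 19.68 − 12 = 71.484 → 71.5°C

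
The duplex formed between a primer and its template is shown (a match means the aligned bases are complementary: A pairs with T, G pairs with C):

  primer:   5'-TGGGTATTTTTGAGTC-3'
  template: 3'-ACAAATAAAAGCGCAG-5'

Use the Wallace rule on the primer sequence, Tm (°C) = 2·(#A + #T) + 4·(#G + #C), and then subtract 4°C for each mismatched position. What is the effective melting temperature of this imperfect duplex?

Primer base counts: A=2, T=8, G=5, C=1 → A+T=10, G+C=6
Perfect-match Tm = 2(10) + 4(6) = 20 + 24 = 44°C
Mismatches (positions where the bases are not complementary): 4 (at positions 3, 4, 11, 13)
Effective Tm = 44 − 4×4 = 44 − 16 = 28°C

28°C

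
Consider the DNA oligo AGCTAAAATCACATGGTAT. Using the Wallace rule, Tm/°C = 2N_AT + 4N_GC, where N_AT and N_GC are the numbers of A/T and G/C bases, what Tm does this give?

Base counts: C=3, G=3, A=8, T=5
A+T = 13, G+C = 6
Tm = 2(13) + 4(6) = 26 + 24 = 50°C

50°C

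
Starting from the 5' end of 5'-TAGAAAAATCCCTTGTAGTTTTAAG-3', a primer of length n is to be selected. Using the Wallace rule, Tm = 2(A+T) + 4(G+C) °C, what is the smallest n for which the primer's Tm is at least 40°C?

First 14 bases: TAGAAAAATCCCTT → Tm = 36°C (< 40°C)
First 15 bases: TAGAAAAATCCCTTG → Tm = 40°C (≥ 40°C)
Since every base adds ≥2°C, Tm only increases with n, so the threshold is first crossed at n = 15.

n = 15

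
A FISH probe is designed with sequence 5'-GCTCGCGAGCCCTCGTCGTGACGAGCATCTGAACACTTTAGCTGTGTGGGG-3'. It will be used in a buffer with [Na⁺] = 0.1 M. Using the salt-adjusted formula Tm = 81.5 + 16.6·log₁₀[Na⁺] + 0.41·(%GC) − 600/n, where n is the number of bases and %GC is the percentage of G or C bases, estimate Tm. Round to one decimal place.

78.1°C

Length n = 51. Base counts: A=8, C=14, T=12, G=17
G+C = 31, so %GC = 31/51 × 100 = 60.784%
Salt term: 16.6 × (-1) = -16.6
GC term: 0.41 × 60.784 = 24.921; length term: −600/51 = −11.765
Tm = 81.5 + (-16.6) + 24.921 − 11.765 = 78.056 → 78.1°C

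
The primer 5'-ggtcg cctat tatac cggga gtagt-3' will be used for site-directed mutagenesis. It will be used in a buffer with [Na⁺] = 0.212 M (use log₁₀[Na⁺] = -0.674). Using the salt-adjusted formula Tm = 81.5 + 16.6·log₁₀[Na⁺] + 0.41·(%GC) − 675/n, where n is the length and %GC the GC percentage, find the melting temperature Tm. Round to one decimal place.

64.6°C

Length n = 25. Base counts: T=7, C=5, A=5, G=8
G+C = 13, so %GC = 13/25 × 100 = 52%
Salt term: 16.6 × (-0.674) = -11.188
GC term: 0.41 × 52 = 21.32; length term: −675/25 = −27
Tm = 81.5 + (-11.188) + 21.32 − 27 = 64.632 → 64.6°C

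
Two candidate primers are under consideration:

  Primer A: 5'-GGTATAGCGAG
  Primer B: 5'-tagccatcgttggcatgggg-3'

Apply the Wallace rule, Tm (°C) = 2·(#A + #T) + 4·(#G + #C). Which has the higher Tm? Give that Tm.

Primer A: A+T=5, G+C=6 → Tm = 2(5)+4(6) = 34°C
Primer B: A+T=8, G+C=12 → Tm = 2(8)+4(12) = 64°C
34°C vs 64°C → primer B is higher.

Primer B, 64°C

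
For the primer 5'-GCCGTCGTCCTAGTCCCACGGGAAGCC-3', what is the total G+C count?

Scanning the sequence gives A=4, C=11, T=4, G=8.
G+C = 8 + 11 = 19

19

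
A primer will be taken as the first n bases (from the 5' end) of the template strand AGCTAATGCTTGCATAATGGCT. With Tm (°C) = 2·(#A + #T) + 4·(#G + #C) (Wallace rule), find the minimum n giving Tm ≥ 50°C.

n = 19

First 18 bases: AGCTAATGCTTGCATAAT → Tm = 48°C (< 50°C)
First 19 bases: AGCTAATGCTTGCATAATG → Tm = 52°C (≥ 50°C)
Each additional base adds 2°C (A/T) or 4°C (G/C), so Tm is non-decreasing in n; n = 19 is the first length to reach 50°C.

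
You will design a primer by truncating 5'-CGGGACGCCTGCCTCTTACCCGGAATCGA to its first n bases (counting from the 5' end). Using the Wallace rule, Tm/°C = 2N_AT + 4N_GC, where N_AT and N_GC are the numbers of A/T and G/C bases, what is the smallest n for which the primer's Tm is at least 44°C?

First 11 bases: CGGGACGCCTG → Tm = 40°C (< 44°C)
First 12 bases: CGGGACGCCTGC → Tm = 44°C (≥ 44°C)
Since every base adds ≥2°C, Tm only increases with n, so the threshold is first crossed at n = 12.

n = 12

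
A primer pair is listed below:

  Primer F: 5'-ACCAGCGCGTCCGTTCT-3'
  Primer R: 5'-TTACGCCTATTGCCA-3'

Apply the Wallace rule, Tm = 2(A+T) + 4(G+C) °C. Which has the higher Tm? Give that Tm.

Primer F: A+T=6, G+C=11 → Tm = 2(6)+4(11) = 56°C
Primer R: A+T=8, G+C=7 → Tm = 2(8)+4(7) = 44°C
56°C vs 44°C → primer F is higher.

Primer F, 56°C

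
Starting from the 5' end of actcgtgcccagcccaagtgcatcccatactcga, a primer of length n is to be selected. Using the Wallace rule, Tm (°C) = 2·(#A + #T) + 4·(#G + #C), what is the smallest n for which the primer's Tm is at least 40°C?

First 11 bases: ACTCGTGCCCA → Tm = 36°C (< 40°C)
First 12 bases: ACTCGTGCCCAG → Tm = 40°C (≥ 40°C)
Each additional base adds 2°C (A/T) or 4°C (G/C), so Tm is non-decreasing in n; n = 12 is the first length to reach 40°C.

n = 12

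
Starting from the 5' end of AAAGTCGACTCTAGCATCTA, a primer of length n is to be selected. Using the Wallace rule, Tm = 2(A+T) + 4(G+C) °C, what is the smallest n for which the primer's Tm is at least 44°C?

n = 15

First 14 bases: AAAGTCGACTCTAG → Tm = 40°C (< 44°C)
First 15 bases: AAAGTCGACTCTAGC → Tm = 44°C (≥ 44°C)
Each additional base adds 2°C (A/T) or 4°C (G/C), so Tm is non-decreasing in n; n = 15 is the first length to reach 44°C.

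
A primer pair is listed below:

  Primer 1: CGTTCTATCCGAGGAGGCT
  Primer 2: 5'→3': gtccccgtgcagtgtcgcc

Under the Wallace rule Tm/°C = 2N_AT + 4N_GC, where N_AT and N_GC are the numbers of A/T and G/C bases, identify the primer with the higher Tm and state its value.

Primer 1: A+T=8, G+C=11 → Tm = 2(8)+4(11) = 60°C
Primer 2: A+T=5, G+C=14 → Tm = 2(5)+4(14) = 66°C
60°C vs 66°C → primer 2 is higher.

Primer 2, 66°C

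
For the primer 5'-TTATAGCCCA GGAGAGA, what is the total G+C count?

8

Base counts: T=3, C=3, A=6, G=5
G+C = 5 + 3 = 8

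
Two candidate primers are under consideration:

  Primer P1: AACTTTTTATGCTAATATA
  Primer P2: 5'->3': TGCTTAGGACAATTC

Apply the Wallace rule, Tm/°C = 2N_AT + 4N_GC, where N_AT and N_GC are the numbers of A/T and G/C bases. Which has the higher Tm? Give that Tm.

Primer P1, 44°C

Primer P1: A+T=16, G+C=3 → Tm = 2(16)+4(3) = 44°C
Primer P2: A+T=9, G+C=6 → Tm = 2(9)+4(6) = 42°C
44°C vs 42°C → primer P1 is higher.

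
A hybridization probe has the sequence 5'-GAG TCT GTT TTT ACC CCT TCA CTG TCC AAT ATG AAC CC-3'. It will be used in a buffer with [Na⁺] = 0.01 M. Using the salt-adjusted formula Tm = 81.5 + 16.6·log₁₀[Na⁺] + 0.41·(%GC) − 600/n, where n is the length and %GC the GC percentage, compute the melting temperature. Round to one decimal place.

Length n = 38. G=5, C=12, A=8, T=13
G+C = 17, so %GC = 17/38 × 100 = 44.737%
Salt term: 16.6 × (-2) = -33.2
GC term: 0.41 × 44.737 = 18.342; length term: −600/38 = −15.789
Tm = 81.5 + (-33.2) + 18.342 − 15.789 = 50.853 → 50.9°C

50.9°C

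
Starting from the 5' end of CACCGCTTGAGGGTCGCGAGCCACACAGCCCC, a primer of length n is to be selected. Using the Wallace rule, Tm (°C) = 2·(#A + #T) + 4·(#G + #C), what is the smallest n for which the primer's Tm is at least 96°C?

First 28 bases: CACCGCTTGAGGGTCGCGAGCCACACAG → Tm = 94°C (< 96°C)
First 29 bases: CACCGCTTGAGGGTCGCGAGCCACACAGC → Tm = 98°C (≥ 96°C)
Each additional base adds 2°C (A/T) or 4°C (G/C), so Tm is non-decreasing in n; n = 29 is the first length to reach 96°C.

n = 29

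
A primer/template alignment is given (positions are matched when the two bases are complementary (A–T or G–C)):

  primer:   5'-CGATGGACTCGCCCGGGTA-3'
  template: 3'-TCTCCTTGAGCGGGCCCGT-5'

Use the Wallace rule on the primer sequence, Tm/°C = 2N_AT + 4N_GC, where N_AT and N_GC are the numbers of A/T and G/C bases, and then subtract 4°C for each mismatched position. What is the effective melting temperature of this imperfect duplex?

48°C

Primer base counts: A=3, T=3, G=7, C=6 → A+T=6, G+C=13
Perfect-match Tm = 2(6) + 4(13) = 12 + 52 = 64°C
Mismatches (positions where the bases are not complementary): 4 (at positions 1, 4, 6, 18)
Effective Tm = 64 − 4×4 = 64 − 16 = 48°C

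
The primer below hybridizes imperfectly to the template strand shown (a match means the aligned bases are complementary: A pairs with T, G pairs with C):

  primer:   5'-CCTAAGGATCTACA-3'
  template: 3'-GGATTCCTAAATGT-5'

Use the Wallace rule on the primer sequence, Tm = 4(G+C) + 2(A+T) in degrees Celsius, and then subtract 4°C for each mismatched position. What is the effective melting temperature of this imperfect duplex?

36°C

Primer base counts: A=5, T=3, G=2, C=4 → A+T=8, G+C=6
Perfect-match Tm = 2(8) + 4(6) = 16 + 24 = 40°C
Mismatches (positions where the bases are not complementary): 1 (at position 10)
Effective Tm = 40 − 1×4 = 40 − 4 = 36°C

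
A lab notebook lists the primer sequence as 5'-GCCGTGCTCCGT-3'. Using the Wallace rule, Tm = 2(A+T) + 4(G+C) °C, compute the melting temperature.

42°C

T=3, A=0, G=4, C=5
AT pairs contribute 3, GC pairs contribute 9.
Tm = 2×3 + 4×9 = 42°C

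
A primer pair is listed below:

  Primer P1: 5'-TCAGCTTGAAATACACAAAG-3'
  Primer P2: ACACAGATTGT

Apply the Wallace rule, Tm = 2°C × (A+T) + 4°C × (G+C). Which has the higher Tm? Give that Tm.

Primer P1, 54°C

Primer P1: A+T=13, G+C=7 → Tm = 2(13)+4(7) = 54°C
Primer P2: A+T=7, G+C=4 → Tm = 2(7)+4(4) = 30°C
54°C vs 30°C → primer P1 is higher.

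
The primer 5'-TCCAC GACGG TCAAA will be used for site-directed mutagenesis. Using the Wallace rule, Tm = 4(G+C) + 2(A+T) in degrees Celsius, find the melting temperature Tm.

G=3, A=5, C=5, T=2
A+T = 7, G+C = 8
Tm = 2×7 + 4×8 = 46°C

46°C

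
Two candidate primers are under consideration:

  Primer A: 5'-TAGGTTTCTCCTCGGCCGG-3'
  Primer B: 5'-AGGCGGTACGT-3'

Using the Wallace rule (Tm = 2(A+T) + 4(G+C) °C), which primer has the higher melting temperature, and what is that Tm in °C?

Primer A, 62°C

Primer A: A+T=7, G+C=12 → Tm = 2(7)+4(12) = 62°C
Primer B: A+T=4, G+C=7 → Tm = 2(4)+4(7) = 36°C
62°C vs 36°C → primer A is higher.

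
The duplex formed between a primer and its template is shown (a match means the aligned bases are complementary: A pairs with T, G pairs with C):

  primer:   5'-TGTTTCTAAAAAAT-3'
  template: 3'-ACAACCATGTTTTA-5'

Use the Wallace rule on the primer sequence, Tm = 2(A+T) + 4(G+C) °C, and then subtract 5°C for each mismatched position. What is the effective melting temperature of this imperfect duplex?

Primer base counts: A=6, T=6, G=1, C=1 → A+T=12, G+C=2
Perfect-match Tm = 2(12) + 4(2) = 24 + 8 = 32°C
Mismatches (positions where the bases are not complementary): 3 (at positions 5, 6, 9)
Effective Tm = 32 − 3×5 = 32 − 15 = 17°C

17°C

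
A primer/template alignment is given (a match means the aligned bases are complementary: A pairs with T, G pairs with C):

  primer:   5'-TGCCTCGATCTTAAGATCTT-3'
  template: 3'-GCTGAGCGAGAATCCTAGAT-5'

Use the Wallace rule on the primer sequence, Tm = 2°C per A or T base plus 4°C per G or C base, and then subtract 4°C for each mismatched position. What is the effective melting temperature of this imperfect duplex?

36°C

Primer base counts: A=4, T=8, G=3, C=5 → A+T=12, G+C=8
Perfect-match Tm = 2(12) + 4(8) = 24 + 32 = 56°C
Mismatches (positions where the bases are not complementary): 5 (at positions 1, 3, 8, 14, 20)
Effective Tm = 56 − 5×4 = 56 − 20 = 36°C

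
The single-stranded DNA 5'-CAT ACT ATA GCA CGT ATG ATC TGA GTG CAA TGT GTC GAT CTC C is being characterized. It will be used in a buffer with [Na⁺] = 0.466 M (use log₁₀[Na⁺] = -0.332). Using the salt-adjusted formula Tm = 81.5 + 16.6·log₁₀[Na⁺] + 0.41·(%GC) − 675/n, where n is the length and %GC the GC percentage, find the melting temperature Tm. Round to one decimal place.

78.4°C

Length n = 43. Counting bases: T=13, A=11, G=9, C=10
G+C = 19, so %GC = 19/43 × 100 = 44.186%
Salt term: 16.6 × (-0.332) = -5.511
GC term: 0.41 × 44.186 = 18.116; length term: −675/43 = −15.698
Tm = 81.5 + (-5.511) + 18.116 − 15.698 = 78.407 → 78.4°C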